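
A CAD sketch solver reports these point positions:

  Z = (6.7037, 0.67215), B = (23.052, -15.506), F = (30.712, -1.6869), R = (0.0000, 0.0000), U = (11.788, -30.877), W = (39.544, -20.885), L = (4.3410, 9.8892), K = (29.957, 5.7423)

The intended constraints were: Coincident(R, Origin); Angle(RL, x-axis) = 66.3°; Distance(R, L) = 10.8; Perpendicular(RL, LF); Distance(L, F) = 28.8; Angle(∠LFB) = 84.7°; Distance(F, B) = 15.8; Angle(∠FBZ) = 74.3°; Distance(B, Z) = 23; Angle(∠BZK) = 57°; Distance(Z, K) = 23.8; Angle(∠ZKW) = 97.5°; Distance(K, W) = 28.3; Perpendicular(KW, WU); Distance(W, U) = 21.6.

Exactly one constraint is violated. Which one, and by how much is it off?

Distance(W, U) = 21.6 — off by 7.90.

R = (0.00, 0.00) ✓; RL at 66.30° ✓; |RL| = 10.80 ✓; ∠(RL, LF) = 90.00° ✓; |LF| = 28.80 ✓; ∠LFB = 84.70° ✓; |FB| = 15.80 ✓; ∠FBZ = 74.30° ✓; |BZ| = 23.00 ✓; ∠BZK = 57.00° ✓; |ZK| = 23.80 ✓; ∠ZKW = 97.50° ✓; |KW| = 28.30 ✓; ∠(KW, WU) = 90.00° ✓; |WU| = 29.50 ✗.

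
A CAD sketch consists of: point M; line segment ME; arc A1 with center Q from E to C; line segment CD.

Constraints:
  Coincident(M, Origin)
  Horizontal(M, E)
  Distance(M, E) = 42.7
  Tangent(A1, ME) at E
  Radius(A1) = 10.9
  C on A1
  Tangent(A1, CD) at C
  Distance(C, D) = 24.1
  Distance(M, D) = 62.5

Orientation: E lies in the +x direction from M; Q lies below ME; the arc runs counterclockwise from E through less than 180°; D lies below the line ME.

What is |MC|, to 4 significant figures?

39.25

Checks: M = (0.00, 0.00) ✓; |ME| = 42.70 ✓; |QC| = 10.90 ✓; ∠(QC, CD) = 90.00° ✓; |CD| = 24.10 ✓; |MD| = 62.50 ✓.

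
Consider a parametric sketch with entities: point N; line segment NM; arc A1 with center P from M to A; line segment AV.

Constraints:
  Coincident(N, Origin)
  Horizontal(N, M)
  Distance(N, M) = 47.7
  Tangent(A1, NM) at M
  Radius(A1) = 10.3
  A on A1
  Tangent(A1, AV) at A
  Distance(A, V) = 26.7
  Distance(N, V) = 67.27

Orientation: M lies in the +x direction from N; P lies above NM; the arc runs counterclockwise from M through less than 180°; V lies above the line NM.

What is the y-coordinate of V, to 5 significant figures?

37.791

Checks: ∠(PM, MN) = 90.00° ✓; |PM| = 10.30 ✓; |PA| = 10.30 ✓; ∠(PA, AV) = 90.00° ✓; |AV| = 26.70 ✓; |NV| = 67.27 ✓.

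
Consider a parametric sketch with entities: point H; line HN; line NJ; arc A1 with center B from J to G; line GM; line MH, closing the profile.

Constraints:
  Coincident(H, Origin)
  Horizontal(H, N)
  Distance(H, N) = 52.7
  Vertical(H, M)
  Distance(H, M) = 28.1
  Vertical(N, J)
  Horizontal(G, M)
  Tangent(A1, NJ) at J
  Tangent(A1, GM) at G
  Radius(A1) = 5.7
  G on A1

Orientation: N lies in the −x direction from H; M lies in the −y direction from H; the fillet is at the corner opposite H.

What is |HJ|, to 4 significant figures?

57.26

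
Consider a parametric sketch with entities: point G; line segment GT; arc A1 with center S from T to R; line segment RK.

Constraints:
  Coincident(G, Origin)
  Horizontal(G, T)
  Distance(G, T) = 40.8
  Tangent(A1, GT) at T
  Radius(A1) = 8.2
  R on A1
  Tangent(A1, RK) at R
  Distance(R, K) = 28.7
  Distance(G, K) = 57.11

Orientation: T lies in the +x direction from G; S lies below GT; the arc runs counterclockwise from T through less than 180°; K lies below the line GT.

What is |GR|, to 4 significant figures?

34.83

G is at the origin; GT is horizontal with |GT| = 40.8 and T on the +x side, so T = (40.80, 0.000). A1 meets GT tangentially, so ST is at right angles to GT, so S = T + (0, -8.2) = (40.80, -8.200). Since SR ⟂ RK (tangency), |SK| = √(8.2² + 28.7²) = 29.85 regardless of where R sits on A1. So K lies on both circle(G, 57.11) and circle(S, 29.85); the below-GT intersection is K = (42.64, -37.99). R is the foot of the tangent from K: R = (33.07, -10.93).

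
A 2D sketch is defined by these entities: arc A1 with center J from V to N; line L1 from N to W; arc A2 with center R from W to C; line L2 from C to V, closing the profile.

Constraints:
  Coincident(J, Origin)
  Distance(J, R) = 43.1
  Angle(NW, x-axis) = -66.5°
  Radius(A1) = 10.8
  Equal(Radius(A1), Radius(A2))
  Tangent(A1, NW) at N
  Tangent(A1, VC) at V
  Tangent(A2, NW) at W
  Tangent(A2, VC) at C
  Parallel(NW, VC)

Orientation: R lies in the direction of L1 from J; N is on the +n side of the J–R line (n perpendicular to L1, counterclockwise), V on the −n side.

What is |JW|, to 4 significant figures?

44.43

Tangency of A1 to both parallel lines with radius 10.8 puts N and V at J ± 10.8·n: N = (9.904, 4.306), V = (-9.904, -4.306). Equal radii place W and C the same way about R: W = R + 10.8·n = (27.09, -35.22), C = R − 10.8·n = (7.282, -43.83). Then |JW| = |W − J| = 44.43.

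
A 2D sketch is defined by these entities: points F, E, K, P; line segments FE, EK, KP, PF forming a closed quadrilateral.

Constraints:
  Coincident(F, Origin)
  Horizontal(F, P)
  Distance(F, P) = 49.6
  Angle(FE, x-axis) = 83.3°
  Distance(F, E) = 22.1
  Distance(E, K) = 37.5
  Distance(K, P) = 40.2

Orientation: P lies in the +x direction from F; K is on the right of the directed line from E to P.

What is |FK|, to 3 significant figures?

18.7

F is at the origin; FP is horizontal with |FP| = 49.6 and P in +x, so P = (49.6, 0). FE runs at 83.3° with |FE| = 22.1, so E = (2.58, 21.9). K is determined by |EK| = 37.5 and |KP| = 40.2 together: it lies at the intersection of circle(E, 37.5) and circle(P, 40.2). With |EP| = 51.9, the foot of the radical line on EP is 23.9 from E and the perpendicular offset is √(37.5² − 23.9²) = 28.9. Taking the right-of-EP solution: K = (12.0, -14.3).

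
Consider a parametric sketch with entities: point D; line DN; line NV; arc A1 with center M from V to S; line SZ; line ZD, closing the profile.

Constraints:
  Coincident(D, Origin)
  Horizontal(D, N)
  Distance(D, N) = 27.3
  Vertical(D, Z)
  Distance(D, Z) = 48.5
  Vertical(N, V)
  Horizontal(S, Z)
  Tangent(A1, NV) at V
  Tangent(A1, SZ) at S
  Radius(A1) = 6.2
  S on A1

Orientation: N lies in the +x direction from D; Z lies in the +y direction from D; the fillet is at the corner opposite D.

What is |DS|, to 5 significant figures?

52.891

D is at the origin; DN is horizontal with |DN| = 27.3 and N on the +x side, so N = (27.300, 0.0000). DZ is vertical with |DZ| = 48.5 and Z on the +y side, so Z = (0.0000, 48.500). The virtual corner opposite D is at (27.300, 48.500). A1 meets NV tangentially, so MV is at right angles to NV and tangency of A1 to SZ means the radius MS is perpendicular to SZ, with radius 6.2, so the center M sits 6.2 in from both sides at M = (21.100, 42.300). That places the tangent points at V = (27.300, 42.300) on NV and S = (21.100, 48.500) on SZ. Then |DS| = |S − D| = 52.891.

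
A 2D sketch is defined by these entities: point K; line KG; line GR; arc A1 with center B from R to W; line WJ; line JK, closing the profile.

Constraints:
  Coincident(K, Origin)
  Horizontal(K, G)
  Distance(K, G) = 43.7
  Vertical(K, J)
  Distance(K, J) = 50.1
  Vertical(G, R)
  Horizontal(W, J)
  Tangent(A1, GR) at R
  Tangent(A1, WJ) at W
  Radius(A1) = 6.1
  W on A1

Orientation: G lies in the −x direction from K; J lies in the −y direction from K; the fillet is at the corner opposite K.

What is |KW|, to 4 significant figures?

62.64

K is at the origin; K and G share the same y with |KG| = 43.7 and G on the −x side, so G = (-43.70, 0.000). KJ is vertical with |KJ| = 50.1 and J on the −y side, so J = (0.000, -50.10). The virtual corner opposite K is at (-43.70, -50.10). Tangency of A1 to GR means the radius BR is perpendicular to GR and tangency of A1 to WJ means the radius BW is perpendicular to WJ, with radius 6.1, so the center B sits 6.1 in from both sides at B = (-37.60, -44.00). That places the tangent points at R = (-43.70, -44.00) on GR and W = (-37.60, -50.10) on WJ. Then |KW| = |W − K| = 62.64.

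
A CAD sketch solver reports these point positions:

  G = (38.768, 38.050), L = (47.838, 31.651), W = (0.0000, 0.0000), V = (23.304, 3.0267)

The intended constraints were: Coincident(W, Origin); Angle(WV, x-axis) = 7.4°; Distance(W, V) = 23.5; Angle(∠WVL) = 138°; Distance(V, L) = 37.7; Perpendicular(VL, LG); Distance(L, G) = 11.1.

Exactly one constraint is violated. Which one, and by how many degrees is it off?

Perpendicular(VL, LG) — off by 5.40°.

W = (0.00, 0.00) ✓; WV at 7.400° ✓; |WV| = 23.50 ✓; ∠WVL = 138.0° ✓; |VL| = 37.70 ✓; ∠(VL, LG) = 95.40° ✗; |LG| = 11.10 ✓.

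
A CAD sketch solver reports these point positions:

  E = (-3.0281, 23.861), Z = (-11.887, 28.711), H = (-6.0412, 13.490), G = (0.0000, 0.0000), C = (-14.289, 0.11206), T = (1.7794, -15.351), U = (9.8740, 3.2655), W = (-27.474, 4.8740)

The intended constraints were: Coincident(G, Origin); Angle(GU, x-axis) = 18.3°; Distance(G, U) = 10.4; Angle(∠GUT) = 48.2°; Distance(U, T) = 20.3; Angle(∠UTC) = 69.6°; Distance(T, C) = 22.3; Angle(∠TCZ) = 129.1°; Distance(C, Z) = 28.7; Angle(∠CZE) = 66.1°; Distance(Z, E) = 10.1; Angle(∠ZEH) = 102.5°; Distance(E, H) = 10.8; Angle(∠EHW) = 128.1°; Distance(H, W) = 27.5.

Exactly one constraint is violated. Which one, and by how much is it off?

Distance(H, W) = 27.5 — off by 4.40.

G = (0.00, 0.00) ✓; GU at 18.30° ✓; |GU| = 10.40 ✓; ∠GUT = 48.20° ✓; |UT| = 20.30 ✓; ∠UTC = 69.60° ✓; |TC| = 22.30 ✓; ∠TCZ = 129.1° ✓; |CZ| = 28.70 ✓; ∠CZE = 66.10° ✓; |ZE| = 10.10 ✓; ∠ZEH = 102.5° ✓; |EH| = 10.80 ✓; ∠EHW = 128.1° ✓; |HW| = 23.10 ✗.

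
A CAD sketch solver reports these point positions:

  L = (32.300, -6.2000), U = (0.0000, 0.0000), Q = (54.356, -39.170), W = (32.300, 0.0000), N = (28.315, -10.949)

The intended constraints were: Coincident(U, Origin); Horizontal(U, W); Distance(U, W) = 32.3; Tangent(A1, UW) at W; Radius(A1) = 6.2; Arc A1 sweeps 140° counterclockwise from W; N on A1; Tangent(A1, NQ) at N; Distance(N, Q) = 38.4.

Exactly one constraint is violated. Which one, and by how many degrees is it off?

Tangent(A1, NQ) at N — off by 7.30°.

U = (0.00, 0.00) ✓; U.y = 0.00, W.y = 0.00 ✓; |UW| = 32.30 ✓; ∠(LW, WU) = 90.00° ✓; |LW| = 6.200 ✓; bearing(L→N) − bearing(L→W) = 140.0° ✓; |LN| = 6.199 ✓; ∠(LN, NQ) = 97.30° ✗; |NQ| = 38.40 ✓.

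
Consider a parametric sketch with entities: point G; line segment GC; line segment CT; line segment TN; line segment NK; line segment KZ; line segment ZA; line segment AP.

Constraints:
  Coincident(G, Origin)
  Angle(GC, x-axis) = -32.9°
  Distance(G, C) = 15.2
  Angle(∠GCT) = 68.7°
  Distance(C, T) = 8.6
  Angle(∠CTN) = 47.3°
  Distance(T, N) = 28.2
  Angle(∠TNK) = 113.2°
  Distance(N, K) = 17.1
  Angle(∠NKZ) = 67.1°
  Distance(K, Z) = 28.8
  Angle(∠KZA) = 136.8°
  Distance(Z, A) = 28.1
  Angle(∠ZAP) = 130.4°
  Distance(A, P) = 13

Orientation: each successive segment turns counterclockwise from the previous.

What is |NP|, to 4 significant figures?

45.11

G is at the origin; GC runs at -32.9° with length 15.2, so C = (12.76, -8.256). ∠GCT = 68.7° gives CT at 78.40° from the x-axis; with |CT| = 8.6, T = (14.49, 0.1681). ∠CTN = 47.3° gives TN at -148.9° from the x-axis; with |TN| = 28.2, N = (-9.655, -14.40). ∠TNK = 113.2° gives NK at -82.10° from the x-axis; with |NK| = 17.1, K = (-7.305, -31.34). ∠NKZ = 67.1° gives KZ at 30.80° from the x-axis; with |KZ| = 28.8, Z = (17.43, -16.59). ∠KZA = 136.8° gives ZA at 74.00° from the x-axis; with |ZA| = 28.1, A = (25.18, 10.42). ∠ZAP = 130.4° gives AP at 123.6° from the x-axis; with |AP| = 13.0, P = (17.98, 21.25). Then |NP| = |P − N| = 45.11.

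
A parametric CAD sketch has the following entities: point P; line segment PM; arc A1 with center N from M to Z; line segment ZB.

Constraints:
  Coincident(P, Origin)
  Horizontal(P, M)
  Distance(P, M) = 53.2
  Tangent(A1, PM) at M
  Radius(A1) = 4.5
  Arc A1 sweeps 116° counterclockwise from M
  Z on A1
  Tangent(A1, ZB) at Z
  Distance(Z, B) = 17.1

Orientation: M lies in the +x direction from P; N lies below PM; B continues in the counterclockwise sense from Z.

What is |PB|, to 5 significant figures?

60.716

P is at the origin; PM is horizontal with |PM| = 53.2 and M on the +x side, so M = (53.200, 0.0000). A1 meets PM tangentially, so NM is at right angles to PM, so N = M + (0, -4.5) = (53.200, -4.5000). On A1, M sits at bearing 90° from N; a 116° counterclockwise sweep puts Z at bearing 206°, so Z = N + 4.5·(cos 206°, sin 206°) = (49.155, -6.4727). Tangency of A1 to ZB means the radius NZ is perpendicular to ZB, so ZB runs along (−sin 206°, cos 206°); with |ZB| = 17.1, B = (56.652, -21.842). Then |PB| = |B − P| = 60.716.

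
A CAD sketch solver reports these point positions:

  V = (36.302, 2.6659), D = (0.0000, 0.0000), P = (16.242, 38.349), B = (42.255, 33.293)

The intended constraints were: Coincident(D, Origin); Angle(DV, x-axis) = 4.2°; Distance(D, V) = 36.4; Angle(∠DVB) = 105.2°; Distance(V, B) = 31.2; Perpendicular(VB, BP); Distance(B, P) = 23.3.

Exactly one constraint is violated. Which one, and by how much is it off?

Distance(B, P) = 23.3 — off by 3.20.

D = (0.00, 0.00) ✓; DV at 4.200° ✓; |DV| = 36.40 ✓; ∠DVB = 105.2° ✓; |VB| = 31.20 ✓; ∠(VB, BP) = 90.00° ✓; |BP| = 26.50 ✗.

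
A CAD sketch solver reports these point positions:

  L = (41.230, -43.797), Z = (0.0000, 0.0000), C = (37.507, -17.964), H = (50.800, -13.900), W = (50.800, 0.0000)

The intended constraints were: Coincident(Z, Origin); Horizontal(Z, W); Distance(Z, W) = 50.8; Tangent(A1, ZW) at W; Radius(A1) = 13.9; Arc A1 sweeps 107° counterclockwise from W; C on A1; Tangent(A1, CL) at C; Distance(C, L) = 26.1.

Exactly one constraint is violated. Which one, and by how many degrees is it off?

Tangent(A1, CL) at C — off by 8.80°.

Z = (0.00, 0.00) ✓; Z.y = 0.00, W.y = 0.00 ✓; |ZW| = 50.80 ✓; ∠(HW, WZ) = 90.00° ✓; |HW| = 13.90 ✓; bearing(H→C) − bearing(H→W) = 107.0° ✓; |HC| = 13.90 ✓; ∠(HC, CL) = 98.80° ✗; |CL| = 26.10 ✓.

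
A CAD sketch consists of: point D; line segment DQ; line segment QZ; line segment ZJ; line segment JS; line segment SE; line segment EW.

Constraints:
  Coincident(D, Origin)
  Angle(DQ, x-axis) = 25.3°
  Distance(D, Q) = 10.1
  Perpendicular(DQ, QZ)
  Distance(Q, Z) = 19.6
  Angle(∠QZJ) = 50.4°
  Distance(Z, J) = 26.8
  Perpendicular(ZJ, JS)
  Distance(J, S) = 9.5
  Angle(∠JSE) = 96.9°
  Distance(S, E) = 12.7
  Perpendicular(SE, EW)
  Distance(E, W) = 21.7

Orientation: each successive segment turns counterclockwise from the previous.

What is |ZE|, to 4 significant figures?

17.97

D is at the origin; DQ runs at 25.3° with length 10.1, so Q = (9.131, 4.316). DQ is perpendicular to QZ, so QZ runs at 115.3°; with |QZ| = 19.6, Z = (0.7550, 22.04). ∠QZJ = 50.4° gives ZJ at -115.1° from the x-axis; with |ZJ| = 26.8, J = (-10.61, -2.233). ZJ ⟂ JS, so JS runs at -25.10°; with |JS| = 9.5, S = (-2.011, -6.263). ∠JSE = 96.9° gives SE at 58.00° from the x-axis; with |SE| = 12.7, E = (4.719, 4.507). Then |ZE| = |E − Z| = 17.97.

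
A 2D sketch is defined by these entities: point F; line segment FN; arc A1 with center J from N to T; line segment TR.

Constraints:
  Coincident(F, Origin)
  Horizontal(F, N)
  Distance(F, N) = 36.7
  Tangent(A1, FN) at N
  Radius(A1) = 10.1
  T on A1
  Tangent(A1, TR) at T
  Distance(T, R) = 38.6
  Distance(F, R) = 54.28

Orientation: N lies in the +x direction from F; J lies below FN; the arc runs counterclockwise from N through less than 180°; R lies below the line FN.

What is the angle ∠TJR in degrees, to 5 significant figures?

75.337°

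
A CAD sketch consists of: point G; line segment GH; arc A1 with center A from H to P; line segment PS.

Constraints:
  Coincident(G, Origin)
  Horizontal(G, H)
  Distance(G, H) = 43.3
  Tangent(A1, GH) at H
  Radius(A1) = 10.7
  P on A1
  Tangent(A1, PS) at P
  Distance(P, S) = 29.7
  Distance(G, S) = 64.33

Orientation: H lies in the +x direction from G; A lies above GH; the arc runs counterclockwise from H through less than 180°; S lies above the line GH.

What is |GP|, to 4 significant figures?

55.28

G is at the origin; GH is horizontal with |GH| = 43.3 and H on the +x side, so H = (43.30, 0.000). The tangent condition forces AH to be normal to GH, so A = H + (0, 10.7) = (43.30, 10.70). Since AP ⟂ PS (tangency), |AS| = √(10.7² + 29.7²) = 31.57 regardless of where P sits on A1. So S lies on both circle(G, 64.33) and circle(A, 31.57); the above-GH intersection is S = (48.93, 41.76). P is the foot of the tangent from S: P = (53.85, 12.47).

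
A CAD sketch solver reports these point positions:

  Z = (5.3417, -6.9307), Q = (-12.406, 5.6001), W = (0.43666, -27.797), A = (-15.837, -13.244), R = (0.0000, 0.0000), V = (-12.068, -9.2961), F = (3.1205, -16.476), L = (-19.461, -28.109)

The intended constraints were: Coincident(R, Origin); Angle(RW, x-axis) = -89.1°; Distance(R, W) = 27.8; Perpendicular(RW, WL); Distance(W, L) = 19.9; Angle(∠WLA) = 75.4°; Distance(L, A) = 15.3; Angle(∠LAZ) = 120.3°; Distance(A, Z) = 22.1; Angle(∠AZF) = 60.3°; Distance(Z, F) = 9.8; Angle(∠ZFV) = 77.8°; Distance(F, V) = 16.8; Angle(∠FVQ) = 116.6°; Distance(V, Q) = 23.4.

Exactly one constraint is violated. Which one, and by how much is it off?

Distance(V, Q) = 23.4 — off by 8.50.

R = (0.00, 0.00) ✓; RW at -89.10° ✓; |RW| = 27.80 ✓; ∠(RW, WL) = 90.00° ✓; |WL| = 19.90 ✓; ∠WLA = 75.40° ✓; |LA| = 15.30 ✓; ∠LAZ = 120.3° ✓; |AZ| = 22.10 ✓; ∠AZF = 60.30° ✓; |ZF| = 9.800 ✓; ∠ZFV = 77.80° ✓; |FV| = 16.80 ✓; ∠FVQ = 116.6° ✓; |VQ| = 14.90 ✗.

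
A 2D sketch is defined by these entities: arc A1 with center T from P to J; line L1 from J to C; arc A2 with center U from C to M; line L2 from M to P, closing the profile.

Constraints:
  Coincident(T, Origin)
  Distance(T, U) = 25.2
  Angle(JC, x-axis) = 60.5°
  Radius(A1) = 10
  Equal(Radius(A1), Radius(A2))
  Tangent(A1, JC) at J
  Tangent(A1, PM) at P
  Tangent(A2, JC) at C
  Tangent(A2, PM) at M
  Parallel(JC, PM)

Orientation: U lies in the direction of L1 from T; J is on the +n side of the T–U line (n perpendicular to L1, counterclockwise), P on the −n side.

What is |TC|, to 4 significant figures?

27.11

The slot axis is L1's direction at 60.5°, so u = (cos 60.5°, sin 60.5°) = (0.4924, 0.8704) and n = (−sin 60.5°, cos 60.5°) = (-0.8704, 0.4924). T is at the origin and U lies 25.2 along u from T, so U = 25.2·u = (12.41, 21.93). Tangency of A1 to both parallel lines with radius 10.0 puts J and P at T ± 10.0·n: J = (-8.704, 4.924), P = (8.704, -4.924). Equal radii place C and M the same way about U: C = U + 10.0·n = (3.706, 26.86), M = U − 10.0·n = (21.11, 17.01). Then |TC| = |C − T| = 27.11.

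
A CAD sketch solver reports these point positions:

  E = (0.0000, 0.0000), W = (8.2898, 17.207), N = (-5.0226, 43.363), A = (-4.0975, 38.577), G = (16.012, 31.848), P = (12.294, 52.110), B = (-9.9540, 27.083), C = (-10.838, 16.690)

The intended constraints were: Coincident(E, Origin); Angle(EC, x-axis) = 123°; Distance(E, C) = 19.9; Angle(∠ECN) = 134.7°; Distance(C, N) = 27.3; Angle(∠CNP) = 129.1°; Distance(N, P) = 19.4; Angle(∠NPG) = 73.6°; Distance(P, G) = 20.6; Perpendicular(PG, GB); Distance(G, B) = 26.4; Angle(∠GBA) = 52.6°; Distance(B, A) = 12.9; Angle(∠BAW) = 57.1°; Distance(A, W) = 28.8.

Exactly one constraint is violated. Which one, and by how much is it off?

Distance(A, W) = 28.8 — off by 4.10.

E = (0.00, 0.00) ✓; EC at 123.0° ✓; |EC| = 19.90 ✓; ∠ECN = 134.7° ✓; |CN| = 27.30 ✓; ∠CNP = 129.1° ✓; |NP| = 19.40 ✓; ∠NPG = 73.60° ✓; |PG| = 20.60 ✓; ∠(PG, GB) = 90.00° ✓; |GB| = 26.40 ✓; ∠GBA = 52.60° ✓; |BA| = 12.90 ✓; ∠BAW = 57.10° ✓; |AW| = 24.70 ✗.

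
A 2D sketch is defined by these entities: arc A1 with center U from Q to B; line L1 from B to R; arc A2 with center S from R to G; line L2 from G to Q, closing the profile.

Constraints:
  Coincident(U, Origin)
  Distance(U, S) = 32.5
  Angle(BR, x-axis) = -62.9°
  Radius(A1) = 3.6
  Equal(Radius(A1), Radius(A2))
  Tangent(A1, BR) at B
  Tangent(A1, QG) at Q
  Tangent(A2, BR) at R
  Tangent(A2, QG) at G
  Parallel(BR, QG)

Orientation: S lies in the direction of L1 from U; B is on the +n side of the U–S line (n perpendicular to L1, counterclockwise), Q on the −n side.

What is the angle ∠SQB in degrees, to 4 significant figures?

83.68°

U is at the origin and S lies 32.5 along u from U, so S = 32.5·u = (14.81, -28.93). Tangency of A1 to both parallel lines with radius 3.6 puts B and Q at U ± 3.6·n: B = (3.205, 1.640), Q = (-3.205, -1.640). Then cos ∠SQB = QS·QB / (|QS||QB|), giving 83.68°.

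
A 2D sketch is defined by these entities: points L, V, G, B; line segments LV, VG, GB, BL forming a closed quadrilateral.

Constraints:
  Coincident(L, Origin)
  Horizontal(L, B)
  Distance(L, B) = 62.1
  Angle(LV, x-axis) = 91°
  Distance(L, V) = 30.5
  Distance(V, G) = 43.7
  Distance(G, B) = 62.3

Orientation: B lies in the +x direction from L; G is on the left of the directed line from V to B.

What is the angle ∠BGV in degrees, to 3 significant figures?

80.1°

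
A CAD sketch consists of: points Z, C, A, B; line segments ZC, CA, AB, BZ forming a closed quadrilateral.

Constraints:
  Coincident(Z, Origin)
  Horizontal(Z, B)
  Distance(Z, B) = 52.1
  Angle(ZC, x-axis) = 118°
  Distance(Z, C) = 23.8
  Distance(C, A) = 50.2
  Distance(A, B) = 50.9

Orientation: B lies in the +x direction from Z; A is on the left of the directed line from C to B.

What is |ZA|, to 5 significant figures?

56.605

Checks: ZC at 118.0° ✓; |CA| = 50.20 ✓; |AB| = 50.90 ✓.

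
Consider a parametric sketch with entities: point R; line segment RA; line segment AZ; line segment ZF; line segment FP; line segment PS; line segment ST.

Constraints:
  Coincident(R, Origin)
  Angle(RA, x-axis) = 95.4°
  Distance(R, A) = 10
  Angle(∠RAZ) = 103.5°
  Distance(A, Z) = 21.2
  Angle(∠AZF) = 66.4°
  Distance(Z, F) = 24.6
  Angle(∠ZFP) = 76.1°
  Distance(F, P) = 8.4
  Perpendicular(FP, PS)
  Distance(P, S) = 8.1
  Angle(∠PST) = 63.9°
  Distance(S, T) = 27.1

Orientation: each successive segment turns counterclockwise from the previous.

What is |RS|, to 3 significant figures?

12.0

R is at the origin; RA runs at 95.4° with length 10.0, so A = (-0.941, 9.96). ∠RAZ = 103.5° gives AZ at 172° from the x-axis; with |AZ| = 21.2, Z = (-21.9, 12.9). ∠AZF = 66.4° gives ZF at -74.5° from the x-axis; with |ZF| = 24.6, F = (-15.4, -10.8). ∠ZFP = 76.1° gives FP at 29.4° from the x-axis; with |FP| = 8.4, P = (-8.04, -6.64). FP is perpendicular to PS, so PS runs at 119°; with |PS| = 8.1, S = (-12.0, 0.418). Then |RS| = |S − R| = 12.0.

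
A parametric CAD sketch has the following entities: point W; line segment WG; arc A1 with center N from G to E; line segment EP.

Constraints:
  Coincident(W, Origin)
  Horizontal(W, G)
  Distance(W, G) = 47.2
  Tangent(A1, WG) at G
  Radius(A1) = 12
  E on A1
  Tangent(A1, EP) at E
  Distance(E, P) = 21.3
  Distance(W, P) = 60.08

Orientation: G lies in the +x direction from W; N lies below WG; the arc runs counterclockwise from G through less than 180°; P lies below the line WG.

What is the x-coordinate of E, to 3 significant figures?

36.9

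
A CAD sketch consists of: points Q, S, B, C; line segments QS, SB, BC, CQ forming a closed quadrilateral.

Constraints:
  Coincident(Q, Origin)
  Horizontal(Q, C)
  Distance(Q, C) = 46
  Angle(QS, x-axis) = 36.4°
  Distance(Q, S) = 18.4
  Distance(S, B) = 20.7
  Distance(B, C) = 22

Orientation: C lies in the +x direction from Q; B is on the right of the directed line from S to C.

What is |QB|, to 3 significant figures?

26.1

Checks: |SB| = 20.70 ✓; |BC| = 22.00 ✓.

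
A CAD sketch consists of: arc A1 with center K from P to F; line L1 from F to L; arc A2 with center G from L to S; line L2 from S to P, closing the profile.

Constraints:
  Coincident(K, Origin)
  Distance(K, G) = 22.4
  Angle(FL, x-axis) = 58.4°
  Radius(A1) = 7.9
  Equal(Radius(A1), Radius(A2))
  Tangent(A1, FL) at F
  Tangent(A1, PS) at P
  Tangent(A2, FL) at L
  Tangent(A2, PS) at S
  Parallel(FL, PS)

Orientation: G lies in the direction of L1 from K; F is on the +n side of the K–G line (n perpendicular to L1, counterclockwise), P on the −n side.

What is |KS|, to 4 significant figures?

23.75

Tangency of A1 to both parallel lines with radius 7.9 puts F and P at K ± 7.9·n: F = (-6.729, 4.139), P = (6.729, -4.139). Equal radii place L and S the same way about G: L = G + 7.9·n = (5.009, 23.22), S = G − 7.9·n = (18.47, 14.94). Then |KS| = |S − K| = 23.75.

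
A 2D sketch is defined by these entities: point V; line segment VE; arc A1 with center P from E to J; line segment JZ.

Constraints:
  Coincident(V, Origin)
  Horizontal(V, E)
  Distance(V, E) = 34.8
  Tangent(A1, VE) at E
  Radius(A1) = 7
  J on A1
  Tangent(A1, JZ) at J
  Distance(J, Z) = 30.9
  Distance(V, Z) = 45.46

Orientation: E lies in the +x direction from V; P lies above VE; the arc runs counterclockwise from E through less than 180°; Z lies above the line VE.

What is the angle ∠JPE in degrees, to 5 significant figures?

119.17°

V is at the origin; V and E share the same y with |VE| = 34.8 and E on the +x side, so E = (34.800, 0.0000). A1 meets VE tangentially, so PE is at right angles to VE, so P = E + (0, 7) = (34.800, 7.0000). Since PJ ⟂ JZ (tangency), |PZ| = √(7.0² + 30.9²) = 31.683 regardless of where J sits on A1. So Z lies on both circle(V, 45.46) and circle(P, 31.683); the above-VE intersection is Z = (25.853, 37.393). J is the foot of the tangent from Z: J = (40.912, 10.412).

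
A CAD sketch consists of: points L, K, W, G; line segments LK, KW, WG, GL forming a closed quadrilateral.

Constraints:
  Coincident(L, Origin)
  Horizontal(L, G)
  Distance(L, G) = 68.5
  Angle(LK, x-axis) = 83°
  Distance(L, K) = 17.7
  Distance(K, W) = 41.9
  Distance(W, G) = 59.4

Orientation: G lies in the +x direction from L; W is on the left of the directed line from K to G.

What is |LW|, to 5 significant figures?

56.824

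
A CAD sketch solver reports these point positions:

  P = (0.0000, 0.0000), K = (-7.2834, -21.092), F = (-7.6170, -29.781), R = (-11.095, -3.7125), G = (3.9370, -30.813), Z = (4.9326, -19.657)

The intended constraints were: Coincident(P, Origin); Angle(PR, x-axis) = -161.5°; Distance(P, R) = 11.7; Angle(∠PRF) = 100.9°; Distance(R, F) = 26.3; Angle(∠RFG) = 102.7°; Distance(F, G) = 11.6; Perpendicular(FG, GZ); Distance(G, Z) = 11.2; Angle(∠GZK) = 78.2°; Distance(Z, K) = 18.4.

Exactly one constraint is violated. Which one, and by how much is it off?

Distance(Z, K) = 18.4 — off by 6.10.

P = (0.00, 0.00) ✓; PR at -161.5° ✓; |PR| = 11.70 ✓; ∠PRF = 100.9° ✓; |RF| = 26.30 ✓; ∠RFG = 102.7° ✓; |FG| = 11.60 ✓; ∠(FG, GZ) = 90.00° ✓; |GZ| = 11.20 ✓; ∠GZK = 78.20° ✓; |ZK| = 12.30 ✗.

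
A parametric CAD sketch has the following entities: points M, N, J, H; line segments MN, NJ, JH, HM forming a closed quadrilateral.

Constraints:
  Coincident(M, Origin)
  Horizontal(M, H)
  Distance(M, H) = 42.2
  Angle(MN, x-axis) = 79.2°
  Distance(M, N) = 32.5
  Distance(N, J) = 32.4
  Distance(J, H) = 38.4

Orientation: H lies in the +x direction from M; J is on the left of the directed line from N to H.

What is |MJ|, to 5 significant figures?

53.770

Checks: |NJ| = 32.40 ✓; |JH| = 38.40 ✓.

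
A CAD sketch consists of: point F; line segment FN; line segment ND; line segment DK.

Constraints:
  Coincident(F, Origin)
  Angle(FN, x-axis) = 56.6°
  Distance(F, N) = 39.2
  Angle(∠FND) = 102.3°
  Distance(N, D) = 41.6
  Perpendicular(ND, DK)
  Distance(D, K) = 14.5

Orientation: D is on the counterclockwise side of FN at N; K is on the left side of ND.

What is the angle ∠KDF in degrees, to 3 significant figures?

52.5°

∠FND = 102.3°, so ND runs at 56.6° + (180° − 102.3°) = 134° from the x-axis; with |ND| = 41.6, D = N + 41.6·(cos 134°, sin 134°) = (-7.48, 62.5). ND is perpendicular to DK; with |DK| = 14.5 on the left of ND, K = D + 14.5·(-0.716, -0.698) = (-17.9, 52.4). Then cos ∠KDF = DK·DF / (|DK||DF|), giving 52.5°.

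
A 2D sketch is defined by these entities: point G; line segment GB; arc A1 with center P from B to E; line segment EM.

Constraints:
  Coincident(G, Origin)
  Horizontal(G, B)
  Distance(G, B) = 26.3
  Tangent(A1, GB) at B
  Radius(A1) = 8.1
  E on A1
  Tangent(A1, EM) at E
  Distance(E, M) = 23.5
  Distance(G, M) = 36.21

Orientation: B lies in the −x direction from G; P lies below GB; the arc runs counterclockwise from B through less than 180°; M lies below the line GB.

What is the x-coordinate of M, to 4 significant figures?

-17.88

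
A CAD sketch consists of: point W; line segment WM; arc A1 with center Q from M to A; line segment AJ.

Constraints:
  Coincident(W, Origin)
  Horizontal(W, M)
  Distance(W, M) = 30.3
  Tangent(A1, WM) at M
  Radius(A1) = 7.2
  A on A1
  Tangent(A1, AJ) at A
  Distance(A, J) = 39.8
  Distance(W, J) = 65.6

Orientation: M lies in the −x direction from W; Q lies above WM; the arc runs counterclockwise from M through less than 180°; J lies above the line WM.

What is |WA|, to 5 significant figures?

27.377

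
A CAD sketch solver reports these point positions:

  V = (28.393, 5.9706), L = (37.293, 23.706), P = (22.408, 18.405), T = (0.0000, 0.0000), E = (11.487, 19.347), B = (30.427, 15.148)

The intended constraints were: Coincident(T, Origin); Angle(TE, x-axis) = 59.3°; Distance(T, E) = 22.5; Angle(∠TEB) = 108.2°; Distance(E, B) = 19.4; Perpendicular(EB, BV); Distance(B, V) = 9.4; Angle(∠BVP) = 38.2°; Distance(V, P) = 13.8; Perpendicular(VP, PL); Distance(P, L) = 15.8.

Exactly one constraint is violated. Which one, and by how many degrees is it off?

Perpendicular(VP, PL) — off by 6.10°.

T = (0.00, 0.00) ✓; TE at 59.30° ✓; |TE| = 22.50 ✓; ∠TEB = 108.2° ✓; |EB| = 19.40 ✓; ∠(EB, BV) = 90.00° ✓; |BV| = 9.400 ✓; ∠BVP = 38.20° ✓; |VP| = 13.80 ✓; ∠(VP, PL) = 96.10° ✗; |PL| = 15.80 ✓.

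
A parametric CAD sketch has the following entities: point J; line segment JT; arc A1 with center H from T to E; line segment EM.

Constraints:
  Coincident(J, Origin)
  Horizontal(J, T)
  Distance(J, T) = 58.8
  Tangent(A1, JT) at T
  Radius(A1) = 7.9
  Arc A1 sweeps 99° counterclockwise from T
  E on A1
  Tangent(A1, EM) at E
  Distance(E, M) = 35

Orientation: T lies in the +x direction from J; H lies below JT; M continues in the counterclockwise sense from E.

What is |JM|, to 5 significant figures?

71.409

J is at the origin; JT is horizontal with |JT| = 58.8 and T on the +x side, so T = (58.800, 0.0000). Since A1 is tangent to JT there, HT ⟂ JT, so H = T + (0, -7.9) = (58.800, -7.9000). On A1, T sits at bearing 90° from H; a 99° counterclockwise sweep puts E at bearing 189°, so E = H + 7.9·(cos 189°, sin 189°) = (50.997, -9.1358). Since A1 is tangent to EM there, HE ⟂ EM, so EM runs along (−sin 189°, cos 189°); with |EM| = 35.0, M = (56.472, -43.705). Then |JM| = |M − J| = 71.409.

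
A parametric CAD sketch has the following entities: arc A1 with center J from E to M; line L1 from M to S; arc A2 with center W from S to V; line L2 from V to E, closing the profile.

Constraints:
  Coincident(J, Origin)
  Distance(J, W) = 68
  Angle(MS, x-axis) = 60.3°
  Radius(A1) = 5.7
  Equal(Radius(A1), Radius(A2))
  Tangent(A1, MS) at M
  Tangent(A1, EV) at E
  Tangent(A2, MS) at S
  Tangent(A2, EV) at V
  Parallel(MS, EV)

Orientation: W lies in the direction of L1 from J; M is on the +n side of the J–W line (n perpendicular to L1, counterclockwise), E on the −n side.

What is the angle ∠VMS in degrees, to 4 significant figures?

9.517°

The slot axis is L1's direction at 60.3°, so u = (cos 60.3°, sin 60.3°) = (0.4955, 0.8686) and n = (−sin 60.3°, cos 60.3°) = (-0.8686, 0.4955). J is at the origin and W lies 68.0 along u from J, so W = 68.0·u = (33.69, 59.07). Tangency of A1 to both parallel lines with radius 5.7 puts M and E at J ± 5.7·n: M = (-4.951, 2.824), E = (4.951, -2.824). Equal radii place S and V the same way about W: S = W + 5.7·n = (28.74, 61.89), V = W − 5.7·n = (38.64, 56.24). Then cos ∠VMS = MV·MS / (|MV||MS|), giving 9.517°.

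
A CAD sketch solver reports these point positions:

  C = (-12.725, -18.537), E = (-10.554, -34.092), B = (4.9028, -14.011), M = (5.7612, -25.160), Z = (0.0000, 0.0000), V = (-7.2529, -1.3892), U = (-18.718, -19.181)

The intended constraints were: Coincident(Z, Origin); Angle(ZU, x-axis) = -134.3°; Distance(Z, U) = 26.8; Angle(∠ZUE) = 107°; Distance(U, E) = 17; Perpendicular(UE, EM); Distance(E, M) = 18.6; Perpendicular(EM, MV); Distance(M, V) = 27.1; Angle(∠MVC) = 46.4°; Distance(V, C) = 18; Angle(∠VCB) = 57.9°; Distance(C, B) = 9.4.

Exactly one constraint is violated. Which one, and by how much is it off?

Distance(C, B) = 9.4 — off by 8.80.

Z = (0.00, 0.00) ✓; ZU at -134.3° ✓; |ZU| = 26.80 ✓; ∠ZUE = 107.0° ✓; |UE| = 17.00 ✓; ∠(UE, EM) = 90.00° ✓; |EM| = 18.60 ✓; ∠(EM, MV) = 90.00° ✓; |MV| = 27.10 ✓; ∠MVC = 46.40° ✓; |VC| = 18.00 ✓; ∠VCB = 57.90° ✓; |CB| = 18.20 ✗.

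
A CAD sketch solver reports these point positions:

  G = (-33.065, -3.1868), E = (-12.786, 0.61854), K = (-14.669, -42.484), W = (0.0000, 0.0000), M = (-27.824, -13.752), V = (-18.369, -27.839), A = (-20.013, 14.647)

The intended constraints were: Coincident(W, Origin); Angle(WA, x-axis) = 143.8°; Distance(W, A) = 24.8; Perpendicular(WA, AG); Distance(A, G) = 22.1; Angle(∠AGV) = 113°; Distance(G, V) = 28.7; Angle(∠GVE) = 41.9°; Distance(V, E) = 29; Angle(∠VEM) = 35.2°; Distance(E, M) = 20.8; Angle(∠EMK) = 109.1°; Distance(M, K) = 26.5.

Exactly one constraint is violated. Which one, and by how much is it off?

Distance(M, K) = 26.5 — off by 5.10.

W = (0.00, 0.00) ✓; WA at 143.8° ✓; |WA| = 24.80 ✓; ∠(WA, AG) = 90.00° ✓; |AG| = 22.10 ✓; ∠AGV = 113.0° ✓; |GV| = 28.70 ✓; ∠GVE = 41.90° ✓; |VE| = 29.00 ✓; ∠VEM = 35.20° ✓; |EM| = 20.80 ✓; ∠EMK = 109.1° ✓; |MK| = 31.60 ✗.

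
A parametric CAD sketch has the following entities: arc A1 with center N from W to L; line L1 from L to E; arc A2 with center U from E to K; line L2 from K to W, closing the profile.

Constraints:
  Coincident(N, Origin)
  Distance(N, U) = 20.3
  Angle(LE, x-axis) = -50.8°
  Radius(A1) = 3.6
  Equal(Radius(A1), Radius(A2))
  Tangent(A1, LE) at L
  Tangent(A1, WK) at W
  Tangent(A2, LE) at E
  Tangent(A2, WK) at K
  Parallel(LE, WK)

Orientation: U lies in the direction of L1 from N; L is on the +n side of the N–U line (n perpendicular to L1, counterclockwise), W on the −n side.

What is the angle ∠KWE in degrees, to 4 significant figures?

19.53°

The slot axis is L1's direction at -50.8°, so u = (cos -50.8°, sin -50.8°) = (0.6320, -0.7749) and n = (−sin -50.8°, cos -50.8°) = (0.7749, 0.6320). N is at the origin and U lies 20.3 along u from N, so U = 20.3·u = (12.83, -15.73). Tangency of A1 to both parallel lines with radius 3.6 puts L and W at N ± 3.6·n: L = (2.790, 2.275), W = (-2.790, -2.275). Equal radii place E and K the same way about U: E = U + 3.6·n = (15.62, -13.46), K = U − 3.6·n = (10.04, -18.01). Then cos ∠KWE = WK·WE / (|WK||WE|), giving 19.53°.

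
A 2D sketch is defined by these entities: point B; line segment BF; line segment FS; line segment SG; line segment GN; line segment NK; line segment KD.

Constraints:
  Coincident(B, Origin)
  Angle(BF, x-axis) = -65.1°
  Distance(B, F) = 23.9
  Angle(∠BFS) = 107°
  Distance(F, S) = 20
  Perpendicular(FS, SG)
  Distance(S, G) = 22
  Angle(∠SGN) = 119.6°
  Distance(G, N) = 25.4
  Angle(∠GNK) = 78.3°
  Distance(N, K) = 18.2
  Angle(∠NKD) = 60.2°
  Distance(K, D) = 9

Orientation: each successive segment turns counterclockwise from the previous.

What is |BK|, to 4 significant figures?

5.671

B is at the origin; BF runs at -65.1° with length 23.9, so F = (10.06, -21.68). ∠BFS = 107.0° gives FS at 7.900° from the x-axis; with |FS| = 20.0, S = (29.87, -18.93). FS is perpendicular to SG, so SG runs at 97.90°; with |SG| = 22.0, G = (26.85, 2.862). ∠SGN = 119.6° gives GN at 158.3° from the x-axis; with |GN| = 25.4, N = (3.249, 12.25). ∠GNK = 78.3° gives NK at -100.0° from the x-axis; with |NK| = 18.2, K = (0.08880, -5.670). Then |BK| = |K − B| = 5.671.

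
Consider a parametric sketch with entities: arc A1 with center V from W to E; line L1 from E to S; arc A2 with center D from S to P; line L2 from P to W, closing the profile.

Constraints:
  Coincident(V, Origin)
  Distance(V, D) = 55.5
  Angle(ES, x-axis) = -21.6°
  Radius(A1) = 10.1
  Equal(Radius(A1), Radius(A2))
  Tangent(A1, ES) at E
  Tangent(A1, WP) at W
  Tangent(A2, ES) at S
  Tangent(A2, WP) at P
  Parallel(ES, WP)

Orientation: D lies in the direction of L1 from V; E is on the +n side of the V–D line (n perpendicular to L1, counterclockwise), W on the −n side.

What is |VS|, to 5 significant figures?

56.412

Tangency of A1 to both parallel lines with radius 10.1 puts E and W at V ± 10.1·n: E = (3.7181, 9.3907), W = (-3.7181, -9.3907). Equal radii place S and P the same way about D: S = D + 10.1·n = (55.321, -11.040), P = D − 10.1·n = (47.885, -29.822). Then |VS| = |S − V| = 56.412.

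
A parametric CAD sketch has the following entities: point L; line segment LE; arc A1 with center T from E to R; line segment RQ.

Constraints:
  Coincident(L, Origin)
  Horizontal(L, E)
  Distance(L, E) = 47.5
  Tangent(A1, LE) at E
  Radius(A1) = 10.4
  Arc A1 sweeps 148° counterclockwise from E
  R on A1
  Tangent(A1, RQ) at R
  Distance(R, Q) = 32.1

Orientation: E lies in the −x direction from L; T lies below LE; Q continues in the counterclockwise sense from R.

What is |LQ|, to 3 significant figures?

44.5

On A1, E sits at bearing 90° from T; a 148° counterclockwise sweep puts R at bearing 238°, so R = T + 10.4·(cos 238°, sin 238°) = (-53.0, -19.2). Tangency of A1 to RQ means the radius TR is perpendicular to RQ, so RQ runs along (−sin 238°, cos 238°); with |RQ| = 32.1, Q = (-25.8, -36.2). Then |LQ| = |Q − L| = 44.5.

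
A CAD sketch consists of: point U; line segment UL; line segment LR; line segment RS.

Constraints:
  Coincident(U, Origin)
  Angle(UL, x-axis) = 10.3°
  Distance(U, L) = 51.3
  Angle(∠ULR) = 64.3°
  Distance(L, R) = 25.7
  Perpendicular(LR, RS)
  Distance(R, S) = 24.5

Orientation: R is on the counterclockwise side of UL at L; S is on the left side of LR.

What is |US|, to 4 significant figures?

22.00

∠ULR = 64.3°, so LR runs at 10.3° + (180° − 64.3°) = 126.0° from the x-axis; with |LR| = 25.7, R = L + 25.7·(cos 126.0°, sin 126.0°) = (35.37, 29.96). The perpendicularity gives RS at right angles to LR; with |RS| = 24.5 on the left of LR, S = R + 24.5·(-0.8090, -0.5878) = (15.55, 15.56). Then |US| = |S − U| = 22.00.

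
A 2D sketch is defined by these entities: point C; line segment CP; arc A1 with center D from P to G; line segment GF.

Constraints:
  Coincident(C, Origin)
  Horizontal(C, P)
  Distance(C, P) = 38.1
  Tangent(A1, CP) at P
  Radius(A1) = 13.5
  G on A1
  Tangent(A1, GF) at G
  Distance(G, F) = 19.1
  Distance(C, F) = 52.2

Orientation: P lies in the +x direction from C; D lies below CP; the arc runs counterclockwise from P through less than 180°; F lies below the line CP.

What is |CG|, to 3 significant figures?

33.8

C is at the origin; CP is horizontal with |CP| = 38.1 and P on the +x side, so P = (38.1, 0.00). Since A1 is tangent to CP there, DP ⟂ CP, so D = P + (0, -13.5) = (38.1, -13.5). Since DG ⟂ GF (tangency), |DF| = √(13.5² + 19.1²) = 23.4 regardless of where G sits on A1. So F lies on both circle(C, 52.2) and circle(D, 23.4); the below-CP intersection is F = (37.0, -36.9). G is the foot of the tangent from F: G = (26.7, -20.7).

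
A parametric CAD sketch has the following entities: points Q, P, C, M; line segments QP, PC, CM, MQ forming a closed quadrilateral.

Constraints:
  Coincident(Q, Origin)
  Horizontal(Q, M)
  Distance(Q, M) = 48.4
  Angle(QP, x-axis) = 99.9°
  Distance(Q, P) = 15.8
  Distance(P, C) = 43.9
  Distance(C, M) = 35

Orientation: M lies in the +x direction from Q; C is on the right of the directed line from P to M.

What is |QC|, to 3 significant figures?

29.9

Q is at the origin; Q and M share the same y with |QM| = 48.4 and M in +x, so M = (48.4, 0). QP runs at 99.9° with |QP| = 15.8, so P = (-2.72, 15.6). C is determined by |PC| = 43.9 and |CM| = 35.0 together: it lies at the intersection of circle(P, 43.9) and circle(M, 35.0). With |PM| = 53.4, the foot of the radical line on PM is 33.3 from P and the perpendicular offset is √(43.9² − 33.3²) = 28.6. Taking the right-of-PM solution: C = (20.8, -21.5).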